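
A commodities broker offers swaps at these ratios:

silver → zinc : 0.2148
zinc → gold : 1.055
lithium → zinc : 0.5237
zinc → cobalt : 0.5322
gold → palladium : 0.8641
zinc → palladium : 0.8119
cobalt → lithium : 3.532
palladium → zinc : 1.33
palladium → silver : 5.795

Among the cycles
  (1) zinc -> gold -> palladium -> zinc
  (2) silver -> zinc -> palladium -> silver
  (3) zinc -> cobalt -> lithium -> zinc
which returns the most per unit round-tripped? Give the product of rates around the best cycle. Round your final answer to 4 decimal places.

(1) 1.055 × 0.8641 × 1.33 = 1.21246
(2) 0.2148 × 0.8119 × 5.795 = 1.01063
(3) 0.5322 × 3.532 × 0.5237 = 0.98441
Highest is cycle (1) at 1.2125 (>1, arbitrage).

1.2125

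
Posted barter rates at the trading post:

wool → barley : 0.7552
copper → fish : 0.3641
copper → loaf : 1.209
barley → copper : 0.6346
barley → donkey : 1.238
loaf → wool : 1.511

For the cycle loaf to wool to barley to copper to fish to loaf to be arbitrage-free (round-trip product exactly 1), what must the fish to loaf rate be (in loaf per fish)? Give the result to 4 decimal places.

Known legs of the cycle: 1.511 × 0.7552 × 0.6346 × 0.3641 = 0.263661787662592
For no arbitrage the full-cycle product must be 1, so the missing rate is 1 / 0.263661787662592 ≈ 3.792738.

3.7927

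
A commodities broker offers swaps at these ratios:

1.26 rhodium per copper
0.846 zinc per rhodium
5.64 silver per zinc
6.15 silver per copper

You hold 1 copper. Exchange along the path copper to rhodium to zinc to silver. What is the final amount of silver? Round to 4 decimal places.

6.0120

1 copper × 1.26 = 1.26 rhodium
1.26 rhodium × 0.846 = 1.06596 zinc
1.06596 zinc × 5.64 = 6.0120144 silver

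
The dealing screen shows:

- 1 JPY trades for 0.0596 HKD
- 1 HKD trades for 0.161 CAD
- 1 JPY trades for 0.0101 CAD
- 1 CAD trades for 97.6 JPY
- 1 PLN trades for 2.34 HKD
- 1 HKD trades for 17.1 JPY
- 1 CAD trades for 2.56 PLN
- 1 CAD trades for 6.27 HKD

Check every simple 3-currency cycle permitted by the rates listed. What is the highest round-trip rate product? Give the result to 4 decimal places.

HKD→JPY→CAD→HKD: 17.1 × 0.0101 × 6.27 = 1.08289
HKD→CAD→PLN→HKD: 0.161 × 2.56 × 2.34 = 0.96445
HKD→CAD→JPY→HKD: 0.161 × 97.6 × 0.0596 = 0.93653
Maximum is HKD→JPY→CAD→HKD at 1.0829; arbitrage exists.

1.0829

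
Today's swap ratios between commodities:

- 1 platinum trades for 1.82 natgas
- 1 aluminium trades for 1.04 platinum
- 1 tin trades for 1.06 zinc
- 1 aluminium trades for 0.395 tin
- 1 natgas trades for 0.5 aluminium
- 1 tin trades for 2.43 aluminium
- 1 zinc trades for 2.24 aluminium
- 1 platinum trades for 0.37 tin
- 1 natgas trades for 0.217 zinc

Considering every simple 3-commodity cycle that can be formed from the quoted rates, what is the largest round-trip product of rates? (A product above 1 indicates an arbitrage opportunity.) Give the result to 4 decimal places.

platinum→natgas→aluminium→platinum: 1.82 × 0.5 × 1.04 = 0.94640
aluminium→tin→zinc→aluminium: 0.395 × 1.06 × 2.24 = 0.93789
platinum→tin→aluminium→platinum: 0.37 × 2.43 × 1.04 = 0.93506
Maximum is platinum→natgas→aluminium→platinum at 0.9464; no arbitrage — every cycle loses value.

0.9464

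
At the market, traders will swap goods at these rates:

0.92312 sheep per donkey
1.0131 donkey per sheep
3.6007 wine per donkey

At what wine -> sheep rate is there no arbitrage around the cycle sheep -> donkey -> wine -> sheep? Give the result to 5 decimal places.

0.27413

Known legs of the cycle: 1.0131 × 3.6007 = 3.64786917
For no arbitrage the full-cycle product must be 1, so the missing rate is 1 / 3.64786917 ≈ 0.2741326.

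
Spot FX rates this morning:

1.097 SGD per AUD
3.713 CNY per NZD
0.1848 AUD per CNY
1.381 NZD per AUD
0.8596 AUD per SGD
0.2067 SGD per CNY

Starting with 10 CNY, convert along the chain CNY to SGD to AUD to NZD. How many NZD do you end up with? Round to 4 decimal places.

2.4538

10 CNY × 0.2067 = 2.067 SGD
2.067 SGD × 0.8596 = 1.7767932 AUD
1.7767932 AUD × 1.381 = 2.4537514092 NZD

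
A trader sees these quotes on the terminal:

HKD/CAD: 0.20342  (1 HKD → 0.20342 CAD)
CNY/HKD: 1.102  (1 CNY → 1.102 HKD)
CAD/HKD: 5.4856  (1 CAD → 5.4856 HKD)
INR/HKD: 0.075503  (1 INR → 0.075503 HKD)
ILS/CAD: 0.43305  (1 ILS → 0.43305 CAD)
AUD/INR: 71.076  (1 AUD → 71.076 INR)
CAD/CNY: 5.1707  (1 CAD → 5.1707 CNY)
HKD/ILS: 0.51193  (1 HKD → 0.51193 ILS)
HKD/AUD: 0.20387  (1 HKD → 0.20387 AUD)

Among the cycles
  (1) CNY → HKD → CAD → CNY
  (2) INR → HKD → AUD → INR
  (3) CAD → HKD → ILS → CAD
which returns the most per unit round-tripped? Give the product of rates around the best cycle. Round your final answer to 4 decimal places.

1.2161

(1) 1.102 × 0.20342 × 5.1707 = 1.15911
(2) 0.075503 × 0.20387 × 71.076 = 1.09406
(3) 5.4856 × 0.51193 × 0.43305 = 1.21611
Highest is cycle (3) at 1.2161 (>1, arbitrage).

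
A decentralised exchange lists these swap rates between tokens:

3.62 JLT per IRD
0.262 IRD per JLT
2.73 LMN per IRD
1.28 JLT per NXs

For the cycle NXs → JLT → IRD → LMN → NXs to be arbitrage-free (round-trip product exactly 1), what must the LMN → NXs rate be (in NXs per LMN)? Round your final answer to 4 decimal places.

1.0923

Known legs of the cycle: 1.28 × 0.262 × 2.73 = 0.9155328
For no arbitrage the full-cycle product must be 1, so the missing rate is 1 / 0.9155328 ≈ 1.092260.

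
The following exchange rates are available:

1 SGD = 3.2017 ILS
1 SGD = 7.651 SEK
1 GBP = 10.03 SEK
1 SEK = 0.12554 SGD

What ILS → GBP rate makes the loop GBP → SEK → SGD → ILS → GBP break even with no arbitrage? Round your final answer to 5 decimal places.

Known legs of the cycle: 10.03 × 0.12554 × 3.2017 = 4.03147242254
For no arbitrage the full-cycle product must be 1, so the missing rate is 1 / 4.03147242254 ≈ 0.2480483.

0.24805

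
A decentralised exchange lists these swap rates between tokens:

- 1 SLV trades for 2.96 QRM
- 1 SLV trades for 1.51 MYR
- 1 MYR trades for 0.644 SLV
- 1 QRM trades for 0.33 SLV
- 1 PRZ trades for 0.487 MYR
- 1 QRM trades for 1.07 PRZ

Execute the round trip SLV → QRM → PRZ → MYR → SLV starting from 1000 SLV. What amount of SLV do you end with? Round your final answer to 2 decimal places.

1000 SLV × 2.96 = 2960 QRM
2960 QRM × 1.07 = 3167.2 PRZ
3167.2 PRZ × 0.487 = 1542.4264 MYR
1542.4264 MYR × 0.644 = 993.3226016 SLV

993.32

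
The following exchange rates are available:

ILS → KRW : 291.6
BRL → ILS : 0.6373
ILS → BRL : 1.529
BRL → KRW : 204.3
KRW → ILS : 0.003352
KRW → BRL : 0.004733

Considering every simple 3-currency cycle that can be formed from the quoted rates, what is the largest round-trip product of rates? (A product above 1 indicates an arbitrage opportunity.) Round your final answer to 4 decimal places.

BRL→KRW→ILS→BRL: 204.3 × 0.003352 × 1.529 = 1.04708
BRL→ILS→KRW→BRL: 0.6373 × 291.6 × 0.004733 = 0.87957
Maximum is BRL→KRW→ILS→BRL at 1.0471; arbitrage exists.

1.0471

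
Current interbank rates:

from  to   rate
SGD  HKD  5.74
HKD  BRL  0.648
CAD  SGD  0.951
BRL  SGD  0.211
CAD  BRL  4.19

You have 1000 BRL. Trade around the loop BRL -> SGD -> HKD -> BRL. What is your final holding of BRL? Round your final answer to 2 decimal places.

1000 BRL × 0.211 = 211 SGD
211 SGD × 5.74 = 1211.14 HKD
1211.14 HKD × 0.648 = 784.81872 BRL

784.82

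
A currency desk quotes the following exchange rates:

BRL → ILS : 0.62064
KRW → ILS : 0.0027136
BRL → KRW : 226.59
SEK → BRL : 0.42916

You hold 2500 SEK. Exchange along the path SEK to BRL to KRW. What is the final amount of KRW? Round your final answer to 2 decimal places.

243108.41

2500 SEK × 0.42916 = 1072.9 BRL
1072.9 BRL × 226.59 = 243108.411 KRW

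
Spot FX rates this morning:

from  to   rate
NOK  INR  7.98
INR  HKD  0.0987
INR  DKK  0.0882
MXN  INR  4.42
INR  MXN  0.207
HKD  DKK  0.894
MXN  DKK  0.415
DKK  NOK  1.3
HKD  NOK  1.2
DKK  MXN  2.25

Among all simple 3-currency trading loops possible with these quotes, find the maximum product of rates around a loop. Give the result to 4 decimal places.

0.9452

INR→HKD→NOK→INR: 0.0987 × 1.2 × 7.98 = 0.94515
INR→DKK→NOK→INR: 0.0882 × 1.3 × 7.98 = 0.91499
MXN→INR→DKK→MXN: 4.42 × 0.0882 × 2.25 = 0.87715
Maximum is INR→HKD→NOK→INR at 0.9452; no arbitrage — every cycle loses value.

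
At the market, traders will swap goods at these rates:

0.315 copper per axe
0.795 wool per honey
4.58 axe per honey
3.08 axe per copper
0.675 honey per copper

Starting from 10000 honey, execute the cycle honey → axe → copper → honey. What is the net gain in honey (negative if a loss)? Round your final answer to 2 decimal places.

-261.78

10000 honey × 4.58 = 45800 axe
45800 axe × 0.315 = 14427 copper
14427 copper × 0.675 = 9738.225 honey
Net change: 9738.225 − 10000 = -261.775 honey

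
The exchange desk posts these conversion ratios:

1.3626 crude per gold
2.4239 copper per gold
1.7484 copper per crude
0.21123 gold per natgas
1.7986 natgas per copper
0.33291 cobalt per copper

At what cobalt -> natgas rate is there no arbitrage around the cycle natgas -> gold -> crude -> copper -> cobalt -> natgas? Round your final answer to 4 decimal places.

5.9691

Known legs of the cycle: 0.21123 × 1.3626 × 1.7484 × 0.33291 = 0.167529627255648312
For no arbitrage the full-cycle product must be 1, so the missing rate is 1 / 0.167529627255648312 ≈ 5.969093.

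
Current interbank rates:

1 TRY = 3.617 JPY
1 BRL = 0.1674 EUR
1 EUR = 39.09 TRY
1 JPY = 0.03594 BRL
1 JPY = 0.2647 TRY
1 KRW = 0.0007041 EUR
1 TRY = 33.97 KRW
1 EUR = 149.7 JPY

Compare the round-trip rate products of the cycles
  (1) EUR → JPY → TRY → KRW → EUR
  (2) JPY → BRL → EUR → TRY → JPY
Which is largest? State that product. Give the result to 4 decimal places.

0.9478

(1) 149.7 × 0.2647 × 33.97 × 0.0007041 = 0.94778
(2) 0.03594 × 0.1674 × 39.09 × 3.617 = 0.85064
Highest is cycle (1) at 0.9478 (≤1, no arbitrage).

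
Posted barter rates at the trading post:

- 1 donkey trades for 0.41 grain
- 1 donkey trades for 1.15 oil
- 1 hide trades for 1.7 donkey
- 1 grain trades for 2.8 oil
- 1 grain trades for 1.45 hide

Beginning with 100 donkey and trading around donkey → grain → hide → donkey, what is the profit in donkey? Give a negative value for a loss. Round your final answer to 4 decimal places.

1.0650

100 donkey × 0.41 = 41 grain
41 grain × 1.45 = 59.45 hide
59.45 hide × 1.7 = 101.065 donkey
Net change: 101.065 − 100 = 1.065 donkey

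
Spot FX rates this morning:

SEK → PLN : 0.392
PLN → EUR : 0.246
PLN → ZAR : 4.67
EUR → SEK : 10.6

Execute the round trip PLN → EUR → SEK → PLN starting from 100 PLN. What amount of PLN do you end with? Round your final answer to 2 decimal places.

100 PLN × 0.246 = 24.6 EUR
24.6 EUR × 10.6 = 260.76 SEK
260.76 SEK × 0.392 = 102.21792 PLN

102.22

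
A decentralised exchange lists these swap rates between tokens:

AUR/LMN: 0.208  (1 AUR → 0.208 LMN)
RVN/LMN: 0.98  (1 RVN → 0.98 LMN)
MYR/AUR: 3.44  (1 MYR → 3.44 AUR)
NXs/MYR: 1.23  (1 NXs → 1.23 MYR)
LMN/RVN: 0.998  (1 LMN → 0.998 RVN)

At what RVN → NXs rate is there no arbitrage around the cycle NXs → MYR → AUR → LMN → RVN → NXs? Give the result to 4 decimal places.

Known legs of the cycle: 1.23 × 3.44 × 0.208 × 0.998 = 0.8783294208
For no arbitrage the full-cycle product must be 1, so the missing rate is 1 / 0.8783294208 ≈ 1.138525.

1.1385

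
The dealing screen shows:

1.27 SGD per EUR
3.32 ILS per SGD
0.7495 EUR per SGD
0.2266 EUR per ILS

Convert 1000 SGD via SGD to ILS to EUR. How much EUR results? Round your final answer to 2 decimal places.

1000 SGD × 3.32 = 3320 ILS
3320 ILS × 0.2266 = 752.312 EUR

752.31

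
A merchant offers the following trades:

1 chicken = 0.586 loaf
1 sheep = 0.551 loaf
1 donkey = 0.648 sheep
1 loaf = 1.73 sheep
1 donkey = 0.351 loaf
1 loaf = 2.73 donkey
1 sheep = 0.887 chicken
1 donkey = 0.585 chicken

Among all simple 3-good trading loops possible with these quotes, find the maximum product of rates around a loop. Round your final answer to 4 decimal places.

sheep→loaf→donkey→sheep: 0.551 × 2.73 × 0.648 = 0.97474
chicken→loaf→donkey→chicken: 0.586 × 2.73 × 0.585 = 0.93587
chicken→loaf→sheep→chicken: 0.586 × 1.73 × 0.887 = 0.89922
Maximum is sheep→loaf→donkey→sheep at 0.9747; no arbitrage — every cycle loses value.

0.9747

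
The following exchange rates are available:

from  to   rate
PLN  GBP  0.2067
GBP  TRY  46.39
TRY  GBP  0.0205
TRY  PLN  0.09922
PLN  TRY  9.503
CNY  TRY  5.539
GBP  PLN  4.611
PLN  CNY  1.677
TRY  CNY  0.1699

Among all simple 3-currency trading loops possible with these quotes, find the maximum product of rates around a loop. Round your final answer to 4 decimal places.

0.9514

GBP→TRY→PLN→GBP: 46.39 × 0.09922 × 0.2067 = 0.95140
CNY→TRY→PLN→CNY: 5.539 × 0.09922 × 1.677 = 0.92164
GBP→PLN→TRY→GBP: 4.611 × 9.503 × 0.0205 = 0.89828
Maximum is GBP→TRY→PLN→GBP at 0.9514; no arbitrage — every cycle loses value.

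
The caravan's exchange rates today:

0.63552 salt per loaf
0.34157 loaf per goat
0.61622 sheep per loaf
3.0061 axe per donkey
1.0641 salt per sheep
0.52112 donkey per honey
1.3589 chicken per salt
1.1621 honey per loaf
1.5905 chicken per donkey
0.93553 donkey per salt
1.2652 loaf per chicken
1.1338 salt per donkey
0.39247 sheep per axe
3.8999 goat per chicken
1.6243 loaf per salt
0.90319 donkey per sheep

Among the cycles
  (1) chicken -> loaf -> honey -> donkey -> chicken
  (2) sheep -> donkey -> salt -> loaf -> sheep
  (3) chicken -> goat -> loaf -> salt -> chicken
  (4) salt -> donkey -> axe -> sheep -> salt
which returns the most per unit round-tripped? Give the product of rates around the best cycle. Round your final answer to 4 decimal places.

1.2186

(1) 1.2652 × 1.1621 × 0.52112 × 1.5905 = 1.21864
(2) 0.90319 × 1.1338 × 1.6243 × 0.61622 = 1.02499
(3) 3.8999 × 0.34157 × 0.63552 × 1.3589 = 1.15040
(4) 0.93553 × 3.0061 × 0.39247 × 1.0641 = 1.17449
Highest is cycle (1) at 1.2186 (>1, arbitrage).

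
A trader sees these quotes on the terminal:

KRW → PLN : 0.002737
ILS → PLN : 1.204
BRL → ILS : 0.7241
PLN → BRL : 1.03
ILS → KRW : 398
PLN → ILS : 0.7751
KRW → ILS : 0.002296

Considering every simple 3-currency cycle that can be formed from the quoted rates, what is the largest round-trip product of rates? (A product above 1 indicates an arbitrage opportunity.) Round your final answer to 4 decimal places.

0.8980

PLN→BRL→ILS→PLN: 1.03 × 0.7241 × 1.204 = 0.89797
PLN→ILS→KRW→PLN: 0.7751 × 398 × 0.002737 = 0.84434
Maximum is PLN→BRL→ILS→PLN at 0.8980; no arbitrage — every cycle loses value.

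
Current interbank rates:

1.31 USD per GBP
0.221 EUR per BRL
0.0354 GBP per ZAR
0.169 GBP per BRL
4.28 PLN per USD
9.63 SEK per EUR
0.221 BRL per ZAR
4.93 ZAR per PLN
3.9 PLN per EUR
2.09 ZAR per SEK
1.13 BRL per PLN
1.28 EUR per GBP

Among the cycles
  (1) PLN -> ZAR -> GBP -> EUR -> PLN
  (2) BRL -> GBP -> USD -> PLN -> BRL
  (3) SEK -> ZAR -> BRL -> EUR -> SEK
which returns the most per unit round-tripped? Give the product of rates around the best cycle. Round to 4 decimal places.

(1) 4.93 × 0.0354 × 1.28 × 3.9 = 0.87121
(2) 0.169 × 1.31 × 4.28 × 1.13 = 1.07073
(3) 2.09 × 0.221 × 0.221 × 9.63 = 0.98301
Highest is cycle (2) at 1.0707 (>1, arbitrage).

1.0707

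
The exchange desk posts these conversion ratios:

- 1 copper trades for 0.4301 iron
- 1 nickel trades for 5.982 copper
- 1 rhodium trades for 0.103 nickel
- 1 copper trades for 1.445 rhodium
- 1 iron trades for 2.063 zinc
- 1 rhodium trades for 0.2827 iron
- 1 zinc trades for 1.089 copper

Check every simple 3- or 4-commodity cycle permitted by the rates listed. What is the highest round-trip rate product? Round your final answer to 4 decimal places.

zinc→copper→iron→zinc: 1.089 × 0.4301 × 2.063 = 0.96627
rhodium→iron→zinc→copper→rhodium: 0.2827 × 2.063 × 1.089 × 1.445 = 0.91774
rhodium→nickel→copper→rhodium: 0.103 × 5.982 × 1.445 = 0.89033
Maximum is zinc→copper→iron→zinc at 0.9663; no arbitrage — every cycle loses value.

0.9663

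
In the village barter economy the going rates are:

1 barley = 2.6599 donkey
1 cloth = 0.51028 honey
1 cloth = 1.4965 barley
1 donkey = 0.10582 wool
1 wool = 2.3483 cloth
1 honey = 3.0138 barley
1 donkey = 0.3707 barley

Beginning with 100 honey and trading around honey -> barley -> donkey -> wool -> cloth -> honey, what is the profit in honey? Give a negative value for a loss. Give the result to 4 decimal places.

100 honey × 3.0138 = 301.38 barley
301.38 barley × 2.6599 = 801.640662 donkey
801.640662 donkey × 0.10582 = 84.82961485284 wool
84.82961485284 wool × 2.3483 = 199.205384558924172 cloth
199.205384558924172 cloth × 0.51028 = 101.65052363272782648816 honey
Net change: 101.65052363272782648816 − 100 = 1.65052363272782648816 honey

1.6505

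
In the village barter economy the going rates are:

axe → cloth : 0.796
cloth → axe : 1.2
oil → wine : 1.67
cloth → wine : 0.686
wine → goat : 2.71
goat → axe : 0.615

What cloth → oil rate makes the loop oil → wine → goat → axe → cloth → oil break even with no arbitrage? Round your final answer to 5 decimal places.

0.45136

Known legs of the cycle: 1.67 × 2.71 × 0.615 × 0.796 = 2.215511178
For no arbitrage the full-cycle product must be 1, so the missing rate is 1 / 2.215511178 ≈ 0.4513631.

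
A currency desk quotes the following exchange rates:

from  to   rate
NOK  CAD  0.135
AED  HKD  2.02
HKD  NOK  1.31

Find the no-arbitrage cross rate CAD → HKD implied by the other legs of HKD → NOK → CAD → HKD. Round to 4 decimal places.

5.6545

Known legs of the cycle: 1.31 × 0.135 = 0.17685
For no arbitrage the full-cycle product must be 1, so the missing rate is 1 / 0.17685 ≈ 5.654509.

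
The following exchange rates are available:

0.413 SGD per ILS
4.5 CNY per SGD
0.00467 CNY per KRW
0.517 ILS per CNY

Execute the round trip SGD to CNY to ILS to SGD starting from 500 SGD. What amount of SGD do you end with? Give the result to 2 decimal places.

480.42

500 SGD × 4.5 = 2250 CNY
2250 CNY × 0.517 = 1163.25 ILS
1163.25 ILS × 0.413 = 480.42225 SGD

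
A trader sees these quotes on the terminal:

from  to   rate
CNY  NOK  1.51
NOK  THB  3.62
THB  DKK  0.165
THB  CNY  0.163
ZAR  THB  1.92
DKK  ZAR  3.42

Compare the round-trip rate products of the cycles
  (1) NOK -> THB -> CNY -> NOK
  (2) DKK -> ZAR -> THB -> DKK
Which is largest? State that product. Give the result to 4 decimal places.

(1) 3.62 × 0.163 × 1.51 = 0.89099
(2) 3.42 × 1.92 × 0.165 = 1.08346
Highest is cycle (2) at 1.0835 (>1, arbitrage).

1.0835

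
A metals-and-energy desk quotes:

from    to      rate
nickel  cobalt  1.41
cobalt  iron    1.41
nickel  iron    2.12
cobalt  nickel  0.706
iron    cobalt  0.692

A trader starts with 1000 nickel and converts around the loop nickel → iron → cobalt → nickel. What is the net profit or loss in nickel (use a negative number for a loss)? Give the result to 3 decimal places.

35.730

1000 nickel × 2.12 = 2120 iron
2120 iron × 0.692 = 1467.04 cobalt
1467.04 cobalt × 0.706 = 1035.73024 nickel
Net change: 1035.73024 − 1000 = 35.73024 nickel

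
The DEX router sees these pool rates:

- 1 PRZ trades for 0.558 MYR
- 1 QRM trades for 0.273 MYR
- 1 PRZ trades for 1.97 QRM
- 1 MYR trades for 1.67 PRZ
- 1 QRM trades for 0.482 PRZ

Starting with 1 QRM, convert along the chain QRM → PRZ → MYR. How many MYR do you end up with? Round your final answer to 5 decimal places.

0.26896

1 QRM × 0.482 = 0.482 PRZ
0.482 PRZ × 0.558 = 0.268956 MYR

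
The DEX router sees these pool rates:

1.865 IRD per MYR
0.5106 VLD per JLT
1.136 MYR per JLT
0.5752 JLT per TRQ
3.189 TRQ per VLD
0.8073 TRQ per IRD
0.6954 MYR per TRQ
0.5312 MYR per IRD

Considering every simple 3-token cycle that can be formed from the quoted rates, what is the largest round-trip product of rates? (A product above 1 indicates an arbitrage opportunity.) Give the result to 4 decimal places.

1.0470

TRQ→MYR→IRD→TRQ: 0.6954 × 1.865 × 0.8073 = 1.04700
TRQ→JLT→VLD→TRQ: 0.5752 × 0.5106 × 3.189 = 0.93660
Maximum is TRQ→MYR→IRD→TRQ at 1.0470; arbitrage exists.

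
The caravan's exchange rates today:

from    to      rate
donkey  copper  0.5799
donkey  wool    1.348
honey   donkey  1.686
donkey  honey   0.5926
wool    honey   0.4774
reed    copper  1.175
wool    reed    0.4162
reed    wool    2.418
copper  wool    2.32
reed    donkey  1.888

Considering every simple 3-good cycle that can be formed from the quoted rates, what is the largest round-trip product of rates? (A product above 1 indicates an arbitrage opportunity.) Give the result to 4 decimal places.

1.1346

copper→wool→reed→copper: 2.32 × 0.4162 × 1.175 = 1.13456
donkey→wool→honey→donkey: 1.348 × 0.4774 × 1.686 = 1.08500
reed→donkey→wool→reed: 1.888 × 1.348 × 0.4162 = 1.05924
Maximum is copper→wool→reed→copper at 1.1346; arbitrage exists.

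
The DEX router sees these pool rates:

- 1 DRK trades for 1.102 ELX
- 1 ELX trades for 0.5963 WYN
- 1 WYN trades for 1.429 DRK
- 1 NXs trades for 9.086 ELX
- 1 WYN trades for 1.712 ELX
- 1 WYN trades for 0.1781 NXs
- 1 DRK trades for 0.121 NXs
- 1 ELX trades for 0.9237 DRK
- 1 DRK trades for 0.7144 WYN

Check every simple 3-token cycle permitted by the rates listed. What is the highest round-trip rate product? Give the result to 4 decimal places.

DRK→WYN→ELX→DRK: 0.7144 × 1.712 × 0.9237 = 1.12973
DRK→NXs→ELX→DRK: 0.121 × 9.086 × 0.9237 = 1.01552
ELX→WYN→NXs→ELX: 0.5963 × 0.1781 × 9.086 = 0.96494
DRK→ELX→WYN→DRK: 1.102 × 0.5963 × 1.429 = 0.93903
Maximum is DRK→WYN→ELX→DRK at 1.1297; arbitrage exists.

1.1297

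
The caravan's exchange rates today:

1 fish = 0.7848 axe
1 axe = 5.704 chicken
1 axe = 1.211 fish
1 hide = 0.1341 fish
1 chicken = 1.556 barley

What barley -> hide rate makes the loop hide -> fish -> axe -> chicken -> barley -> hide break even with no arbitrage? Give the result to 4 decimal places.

Known legs of the cycle: 0.1341 × 0.7848 × 5.704 × 1.556 = 0.93406453247232
For no arbitrage the full-cycle product must be 1, so the missing rate is 1 / 0.93406453247232 ≈ 1.070590.

1.0706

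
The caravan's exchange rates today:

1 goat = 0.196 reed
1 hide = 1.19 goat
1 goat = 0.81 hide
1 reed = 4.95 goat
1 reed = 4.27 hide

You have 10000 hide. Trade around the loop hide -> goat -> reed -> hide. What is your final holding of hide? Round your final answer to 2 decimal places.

10000 hide × 1.19 = 11900 goat
11900 goat × 0.196 = 2332.4 reed
2332.4 reed × 4.27 = 9959.348 hide

9959.35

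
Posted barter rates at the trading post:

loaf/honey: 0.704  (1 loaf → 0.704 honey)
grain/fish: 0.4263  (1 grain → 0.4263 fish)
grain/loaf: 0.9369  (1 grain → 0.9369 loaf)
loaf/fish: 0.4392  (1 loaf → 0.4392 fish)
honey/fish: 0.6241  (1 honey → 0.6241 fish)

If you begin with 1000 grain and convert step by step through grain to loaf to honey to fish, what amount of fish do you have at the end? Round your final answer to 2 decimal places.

411.64

1000 grain × 0.9369 = 936.9 loaf
936.9 loaf × 0.704 = 659.5776 honey
659.5776 honey × 0.6241 = 411.64238016 fish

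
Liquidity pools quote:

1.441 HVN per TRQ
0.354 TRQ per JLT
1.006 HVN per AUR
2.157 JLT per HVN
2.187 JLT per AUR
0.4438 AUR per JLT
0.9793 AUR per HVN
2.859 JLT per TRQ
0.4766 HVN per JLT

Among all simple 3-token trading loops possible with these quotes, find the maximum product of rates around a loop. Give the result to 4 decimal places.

TRQ→HVN→JLT→TRQ: 1.441 × 2.157 × 0.354 = 1.10032
JLT→HVN→AUR→JLT: 0.4766 × 0.9793 × 2.187 = 1.02075
JLT→AUR→HVN→JLT: 0.4438 × 1.006 × 2.157 = 0.96302
Maximum is TRQ→HVN→JLT→TRQ at 1.1003; arbitrage exists.

1.1003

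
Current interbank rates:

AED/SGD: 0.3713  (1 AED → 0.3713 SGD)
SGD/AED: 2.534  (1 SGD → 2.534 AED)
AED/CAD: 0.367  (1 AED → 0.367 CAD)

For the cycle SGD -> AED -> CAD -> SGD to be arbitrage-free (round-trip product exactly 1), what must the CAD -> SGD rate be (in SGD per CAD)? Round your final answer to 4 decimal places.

Known legs of the cycle: 2.534 × 0.367 = 0.929978
For no arbitrage the full-cycle product must be 1, so the missing rate is 1 / 0.929978 ≈ 1.075294.

1.0753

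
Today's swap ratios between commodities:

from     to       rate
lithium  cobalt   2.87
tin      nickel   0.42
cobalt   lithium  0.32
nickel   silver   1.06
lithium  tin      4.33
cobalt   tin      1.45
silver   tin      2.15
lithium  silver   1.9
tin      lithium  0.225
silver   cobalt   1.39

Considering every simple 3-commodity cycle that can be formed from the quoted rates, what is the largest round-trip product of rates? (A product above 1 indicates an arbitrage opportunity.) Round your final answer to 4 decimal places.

0.9572

tin→nickel→silver→tin: 0.42 × 1.06 × 2.15 = 0.95718
tin→lithium→cobalt→tin: 0.225 × 2.87 × 1.45 = 0.93634
tin→lithium→silver→tin: 0.225 × 1.9 × 2.15 = 0.91913
silver→cobalt→lithium→silver: 1.39 × 0.32 × 1.9 = 0.84512
Maximum is tin→nickel→silver→tin at 0.9572; no arbitrage — every cycle loses value.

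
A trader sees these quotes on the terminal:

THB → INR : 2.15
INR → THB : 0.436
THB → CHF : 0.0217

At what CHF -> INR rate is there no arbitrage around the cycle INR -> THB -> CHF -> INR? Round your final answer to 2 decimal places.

105.69

Known legs of the cycle: 0.436 × 0.0217 = 0.0094612
For no arbitrage the full-cycle product must be 1, so the missing rate is 1 / 0.0094612 ≈ 105.6948.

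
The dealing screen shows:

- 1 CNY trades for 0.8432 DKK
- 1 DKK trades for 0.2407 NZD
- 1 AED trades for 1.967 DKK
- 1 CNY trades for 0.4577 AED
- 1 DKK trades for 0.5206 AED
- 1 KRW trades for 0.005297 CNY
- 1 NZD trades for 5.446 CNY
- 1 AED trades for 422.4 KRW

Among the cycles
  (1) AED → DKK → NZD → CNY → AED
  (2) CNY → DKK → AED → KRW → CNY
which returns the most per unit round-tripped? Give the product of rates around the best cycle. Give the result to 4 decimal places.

(1) 1.967 × 0.2407 × 5.446 × 0.4577 = 1.18015
(2) 0.8432 × 0.5206 × 422.4 × 0.005297 = 0.98217
Highest is cycle (1) at 1.1802 (>1, arbitrage).

1.1802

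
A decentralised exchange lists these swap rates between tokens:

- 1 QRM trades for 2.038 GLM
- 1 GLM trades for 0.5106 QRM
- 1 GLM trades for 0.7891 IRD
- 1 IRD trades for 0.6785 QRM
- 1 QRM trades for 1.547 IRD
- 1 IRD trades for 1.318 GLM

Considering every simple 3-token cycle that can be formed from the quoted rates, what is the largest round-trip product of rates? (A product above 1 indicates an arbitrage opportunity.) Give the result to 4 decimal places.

IRD→QRM→GLM→IRD: 0.6785 × 2.038 × 0.7891 = 1.09115
IRD→GLM→QRM→IRD: 1.318 × 0.5106 × 1.547 = 1.04109
Maximum is IRD→QRM→GLM→IRD at 1.0912; arbitrage exists.

1.0912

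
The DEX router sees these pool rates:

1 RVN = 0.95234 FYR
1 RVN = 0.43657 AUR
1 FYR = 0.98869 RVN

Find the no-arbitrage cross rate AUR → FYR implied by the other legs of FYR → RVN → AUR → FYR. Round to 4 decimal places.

2.3168

Known legs of the cycle: 0.98869 × 0.43657 = 0.4316323933
For no arbitrage the full-cycle product must be 1, so the missing rate is 1 / 0.4316323933 ≈ 2.316786.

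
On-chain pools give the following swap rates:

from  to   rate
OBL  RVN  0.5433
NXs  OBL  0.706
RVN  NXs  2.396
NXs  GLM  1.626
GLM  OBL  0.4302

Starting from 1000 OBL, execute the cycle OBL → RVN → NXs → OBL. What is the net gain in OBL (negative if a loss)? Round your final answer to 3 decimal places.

-80.967

1000 OBL × 0.5433 = 543.3 RVN
543.3 RVN × 2.396 = 1301.7468 NXs
1301.7468 NXs × 0.706 = 919.0332408 OBL
Net change: 919.0332408 − 1000 = -80.9667592 OBL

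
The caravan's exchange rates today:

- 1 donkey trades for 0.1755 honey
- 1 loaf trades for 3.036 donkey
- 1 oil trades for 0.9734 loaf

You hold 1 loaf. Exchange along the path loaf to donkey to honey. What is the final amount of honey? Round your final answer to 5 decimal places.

1 loaf × 3.036 = 3.036 donkey
3.036 donkey × 0.1755 = 0.532818 honey

0.53282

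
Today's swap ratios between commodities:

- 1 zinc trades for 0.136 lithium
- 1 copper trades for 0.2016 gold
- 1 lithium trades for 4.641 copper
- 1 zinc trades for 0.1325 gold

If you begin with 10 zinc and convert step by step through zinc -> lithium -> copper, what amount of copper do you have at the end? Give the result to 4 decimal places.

6.3118

10 zinc × 0.136 = 1.36 lithium
1.36 lithium × 4.641 = 6.31176 copper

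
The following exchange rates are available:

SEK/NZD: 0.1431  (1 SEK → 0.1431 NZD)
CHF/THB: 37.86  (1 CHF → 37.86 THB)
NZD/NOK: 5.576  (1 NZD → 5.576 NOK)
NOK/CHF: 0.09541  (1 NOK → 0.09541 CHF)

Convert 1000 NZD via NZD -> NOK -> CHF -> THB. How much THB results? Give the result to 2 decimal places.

1000 NZD × 5.576 = 5576 NOK
5576 NOK × 0.09541 = 532.00616 CHF
532.00616 CHF × 37.86 = 20141.7532176 THB

20141.75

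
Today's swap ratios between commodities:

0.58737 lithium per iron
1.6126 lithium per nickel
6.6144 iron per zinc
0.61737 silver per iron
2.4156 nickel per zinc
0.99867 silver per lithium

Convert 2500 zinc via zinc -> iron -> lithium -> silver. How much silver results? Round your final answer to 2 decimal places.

9699.83

2500 zinc × 6.6144 = 16536 iron
16536 iron × 0.58737 = 9712.75032 lithium
9712.75032 lithium × 0.99867 = 9699.8323620744 silver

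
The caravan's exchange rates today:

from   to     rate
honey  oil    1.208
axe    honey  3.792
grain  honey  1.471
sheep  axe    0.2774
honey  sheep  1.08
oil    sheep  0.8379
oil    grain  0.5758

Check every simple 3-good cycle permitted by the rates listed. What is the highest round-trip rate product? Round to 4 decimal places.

1.1361

axe→honey→sheep→axe: 3.792 × 1.08 × 0.2774 = 1.13605
oil→grain→honey→oil: 0.5758 × 1.471 × 1.208 = 1.02318
Maximum is axe→honey→sheep→axe at 1.1361; arbitrage exists.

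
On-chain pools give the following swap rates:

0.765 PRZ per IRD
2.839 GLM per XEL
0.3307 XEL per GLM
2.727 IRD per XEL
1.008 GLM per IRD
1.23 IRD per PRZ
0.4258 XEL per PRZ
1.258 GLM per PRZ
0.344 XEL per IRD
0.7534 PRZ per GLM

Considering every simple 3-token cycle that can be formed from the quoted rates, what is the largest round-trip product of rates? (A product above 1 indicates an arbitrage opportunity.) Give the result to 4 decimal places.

0.9341

PRZ→IRD→GLM→PRZ: 1.23 × 1.008 × 0.7534 = 0.93410
PRZ→XEL→GLM→PRZ: 0.4258 × 2.839 × 0.7534 = 0.91074
GLM→XEL→IRD→GLM: 0.3307 × 2.727 × 1.008 = 0.90903
PRZ→XEL→IRD→PRZ: 0.4258 × 2.727 × 0.765 = 0.88828
Maximum is PRZ→IRD→GLM→PRZ at 0.9341; no arbitrage — every cycle loses value.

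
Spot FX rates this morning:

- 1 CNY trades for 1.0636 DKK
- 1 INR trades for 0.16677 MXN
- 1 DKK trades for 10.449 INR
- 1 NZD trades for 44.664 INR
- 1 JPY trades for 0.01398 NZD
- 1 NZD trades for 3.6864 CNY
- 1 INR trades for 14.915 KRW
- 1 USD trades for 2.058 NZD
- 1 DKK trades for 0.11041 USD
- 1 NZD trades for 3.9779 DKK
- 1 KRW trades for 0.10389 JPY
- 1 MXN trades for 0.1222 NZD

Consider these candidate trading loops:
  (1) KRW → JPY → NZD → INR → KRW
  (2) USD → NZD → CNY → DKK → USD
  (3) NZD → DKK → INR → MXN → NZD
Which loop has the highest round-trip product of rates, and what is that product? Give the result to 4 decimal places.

0.9675

(1) 0.10389 × 0.01398 × 44.664 × 14.915 = 0.96752
(2) 2.058 × 3.6864 × 1.0636 × 0.11041 = 0.89091
(3) 3.9779 × 10.449 × 0.16677 × 0.1222 = 0.84707
Highest is cycle (1) at 0.9675 (≤1, no arbitrage).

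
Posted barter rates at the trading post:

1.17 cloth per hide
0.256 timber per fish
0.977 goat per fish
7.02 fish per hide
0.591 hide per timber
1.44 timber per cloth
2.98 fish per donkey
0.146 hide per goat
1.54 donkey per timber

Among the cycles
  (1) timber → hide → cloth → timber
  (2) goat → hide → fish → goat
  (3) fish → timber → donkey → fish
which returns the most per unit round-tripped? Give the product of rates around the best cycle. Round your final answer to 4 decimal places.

1.1748

(1) 0.591 × 1.17 × 1.44 = 0.99572
(2) 0.146 × 7.02 × 0.977 = 1.00135
(3) 0.256 × 1.54 × 2.98 = 1.17484
Highest is cycle (3) at 1.1748 (>1, arbitrage).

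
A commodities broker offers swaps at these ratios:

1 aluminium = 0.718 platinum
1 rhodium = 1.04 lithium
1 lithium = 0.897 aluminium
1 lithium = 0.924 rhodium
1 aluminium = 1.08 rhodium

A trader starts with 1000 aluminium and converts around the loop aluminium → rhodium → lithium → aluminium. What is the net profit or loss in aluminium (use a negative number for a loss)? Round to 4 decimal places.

1000 aluminium × 1.08 = 1080 rhodium
1080 rhodium × 1.04 = 1123.2 lithium
1123.2 lithium × 0.897 = 1007.5104 aluminium
Net change: 1007.5104 − 1000 = 7.5104 aluminium

7.5104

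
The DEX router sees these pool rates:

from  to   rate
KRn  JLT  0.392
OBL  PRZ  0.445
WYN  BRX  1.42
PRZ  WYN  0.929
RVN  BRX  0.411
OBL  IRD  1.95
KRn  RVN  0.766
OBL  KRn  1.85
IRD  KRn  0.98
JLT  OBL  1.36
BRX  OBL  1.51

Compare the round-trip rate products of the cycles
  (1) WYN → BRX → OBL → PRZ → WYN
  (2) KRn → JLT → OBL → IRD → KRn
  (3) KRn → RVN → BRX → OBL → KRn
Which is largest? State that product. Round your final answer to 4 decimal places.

1.0188

(1) 1.42 × 1.51 × 0.445 × 0.929 = 0.88642
(2) 0.392 × 1.36 × 1.95 × 0.98 = 1.01879
(3) 0.766 × 0.411 × 1.51 × 1.85 = 0.87947
Highest is cycle (2) at 1.0188 (>1, arbitrage).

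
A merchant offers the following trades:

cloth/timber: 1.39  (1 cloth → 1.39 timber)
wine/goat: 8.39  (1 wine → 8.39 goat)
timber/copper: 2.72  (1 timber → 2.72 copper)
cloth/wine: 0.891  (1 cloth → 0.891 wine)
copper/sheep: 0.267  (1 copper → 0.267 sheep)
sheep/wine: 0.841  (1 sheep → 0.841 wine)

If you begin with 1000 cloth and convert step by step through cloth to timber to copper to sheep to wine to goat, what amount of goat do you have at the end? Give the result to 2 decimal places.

7122.84

1000 cloth × 1.39 = 1390 timber
1390 timber × 2.72 = 3780.8 copper
3780.8 copper × 0.267 = 1009.4736 sheep
1009.4736 sheep × 0.841 = 848.9672976 wine
848.9672976 wine × 8.39 = 7122.835626864 goat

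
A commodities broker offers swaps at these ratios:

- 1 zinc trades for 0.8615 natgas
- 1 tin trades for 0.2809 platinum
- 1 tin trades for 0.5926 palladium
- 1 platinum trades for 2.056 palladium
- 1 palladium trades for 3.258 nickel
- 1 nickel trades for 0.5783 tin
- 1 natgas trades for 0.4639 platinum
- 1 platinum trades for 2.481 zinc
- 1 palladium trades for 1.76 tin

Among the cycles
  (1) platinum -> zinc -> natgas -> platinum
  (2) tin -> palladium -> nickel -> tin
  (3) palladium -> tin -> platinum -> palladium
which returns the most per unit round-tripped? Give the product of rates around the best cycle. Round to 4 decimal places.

1.1165

(1) 2.481 × 0.8615 × 0.4639 = 0.99153
(2) 0.5926 × 3.258 × 0.5783 = 1.11652
(3) 1.76 × 0.2809 × 2.056 = 1.01645
Highest is cycle (2) at 1.1165 (>1, arbitrage).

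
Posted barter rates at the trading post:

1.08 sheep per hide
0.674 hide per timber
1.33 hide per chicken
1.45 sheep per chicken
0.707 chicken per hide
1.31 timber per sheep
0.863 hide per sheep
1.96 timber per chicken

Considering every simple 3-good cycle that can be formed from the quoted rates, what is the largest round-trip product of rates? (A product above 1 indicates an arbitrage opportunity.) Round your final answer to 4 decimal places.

hide→sheep→timber→hide: 1.08 × 1.31 × 0.674 = 0.95358
hide→chicken→timber→hide: 0.707 × 1.96 × 0.674 = 0.93398
hide→chicken→sheep→hide: 0.707 × 1.45 × 0.863 = 0.88470
Maximum is hide→sheep→timber→hide at 0.9536; no arbitrage — every cycle loses value.

0.9536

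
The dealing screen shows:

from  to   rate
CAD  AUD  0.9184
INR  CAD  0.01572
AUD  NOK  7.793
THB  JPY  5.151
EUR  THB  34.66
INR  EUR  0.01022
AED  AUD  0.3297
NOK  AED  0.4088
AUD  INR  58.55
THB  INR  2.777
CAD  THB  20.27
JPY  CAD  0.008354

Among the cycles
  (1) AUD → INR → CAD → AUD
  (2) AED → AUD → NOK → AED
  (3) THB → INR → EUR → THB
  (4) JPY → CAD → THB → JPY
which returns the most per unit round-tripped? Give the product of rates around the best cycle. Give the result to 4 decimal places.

(1) 58.55 × 0.01572 × 0.9184 = 0.84530
(2) 0.3297 × 7.793 × 0.4088 = 1.05035
(3) 2.777 × 0.01022 × 34.66 = 0.98368
(4) 0.008354 × 20.27 × 5.151 = 0.87225
Highest is cycle (2) at 1.0504 (>1, arbitrage).

1.0504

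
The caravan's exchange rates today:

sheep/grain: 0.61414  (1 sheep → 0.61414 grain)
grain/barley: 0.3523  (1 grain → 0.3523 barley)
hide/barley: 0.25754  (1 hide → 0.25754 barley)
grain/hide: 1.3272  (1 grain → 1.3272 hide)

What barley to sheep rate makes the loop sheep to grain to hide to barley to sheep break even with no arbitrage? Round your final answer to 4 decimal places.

Known legs of the cycle: 0.61414 × 1.3272 × 0.25754 = 0.20991740502432
For no arbitrage the full-cycle product must be 1, so the missing rate is 1 / 0.20991740502432 ≈ 4.763778.

4.7638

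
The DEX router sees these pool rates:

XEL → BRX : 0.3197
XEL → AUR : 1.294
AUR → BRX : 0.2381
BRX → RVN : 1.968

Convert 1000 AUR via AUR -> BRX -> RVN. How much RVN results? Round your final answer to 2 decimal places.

468.58

1000 AUR × 0.2381 = 238.1 BRX
238.1 BRX × 1.968 = 468.5808 RVN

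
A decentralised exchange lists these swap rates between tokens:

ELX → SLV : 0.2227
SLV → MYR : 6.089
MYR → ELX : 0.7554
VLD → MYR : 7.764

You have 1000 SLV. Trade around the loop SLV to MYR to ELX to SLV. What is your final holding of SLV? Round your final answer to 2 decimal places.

1024.34

1000 SLV × 6.089 = 6089 MYR
6089 MYR × 0.7554 = 4599.6306 ELX
4599.6306 ELX × 0.2227 = 1024.33773462 SLV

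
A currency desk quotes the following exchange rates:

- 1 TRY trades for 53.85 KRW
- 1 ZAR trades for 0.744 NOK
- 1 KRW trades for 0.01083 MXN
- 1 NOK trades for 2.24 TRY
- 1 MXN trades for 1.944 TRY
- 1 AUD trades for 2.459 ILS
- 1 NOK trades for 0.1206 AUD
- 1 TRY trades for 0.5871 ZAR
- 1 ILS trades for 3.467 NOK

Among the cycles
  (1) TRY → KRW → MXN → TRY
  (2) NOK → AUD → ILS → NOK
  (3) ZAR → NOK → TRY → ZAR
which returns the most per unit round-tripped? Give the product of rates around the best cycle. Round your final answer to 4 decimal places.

(1) 53.85 × 0.01083 × 1.944 = 1.13373
(2) 0.1206 × 2.459 × 3.467 = 1.02816
(3) 0.744 × 2.24 × 0.5871 = 0.97844
Highest is cycle (1) at 1.1337 (>1, arbitrage).

1.1337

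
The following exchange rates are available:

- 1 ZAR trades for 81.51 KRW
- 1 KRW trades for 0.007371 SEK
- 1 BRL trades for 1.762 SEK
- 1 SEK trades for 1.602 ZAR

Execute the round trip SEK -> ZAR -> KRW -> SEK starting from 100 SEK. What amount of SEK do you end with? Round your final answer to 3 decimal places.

96.250

100 SEK × 1.602 = 160.2 ZAR
160.2 ZAR × 81.51 = 13057.902 KRW
13057.902 KRW × 0.007371 = 96.249795642 SEK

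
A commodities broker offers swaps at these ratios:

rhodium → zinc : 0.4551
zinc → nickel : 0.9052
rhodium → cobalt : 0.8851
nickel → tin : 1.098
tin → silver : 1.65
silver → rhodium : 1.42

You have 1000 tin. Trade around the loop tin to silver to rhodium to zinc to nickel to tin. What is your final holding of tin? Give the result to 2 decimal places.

1000 tin × 1.65 = 1650 silver
1650 silver × 1.42 = 2343 rhodium
2343 rhodium × 0.4551 = 1066.2993 zinc
1066.2993 zinc × 0.9052 = 965.21412636 nickel
965.21412636 nickel × 1.098 = 1059.80511074328 tin

1059.81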